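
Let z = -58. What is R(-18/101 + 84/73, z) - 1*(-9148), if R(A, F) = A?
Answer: 67455374/7373 ≈ 9149.0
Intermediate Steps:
R(-18/101 + 84/73, z) - 1*(-9148) = (-18/101 + 84/73) - 1*(-9148) = (-18*1/101 + 84*(1/73)) + 9148 = (-18/101 + 84/73) + 9148 = 7170/7373 + 9148 = 67455374/7373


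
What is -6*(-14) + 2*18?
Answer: 120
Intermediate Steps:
-6*(-14) + 2*18 = 84 + 36 = 120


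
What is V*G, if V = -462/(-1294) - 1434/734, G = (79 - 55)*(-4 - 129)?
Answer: 1210157424/237449 ≈ 5096.5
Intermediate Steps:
G = -3192 (G = 24*(-133) = -3192)
V = -379122/237449 (V = -462*(-1/1294) - 1434*1/734 = 231/647 - 717/367 = -379122/237449 ≈ -1.5966)
V*G = -379122/237449*(-3192) = 1210157424/237449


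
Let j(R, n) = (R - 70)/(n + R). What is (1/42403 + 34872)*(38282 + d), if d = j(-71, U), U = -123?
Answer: 10981913895769033/8226182 ≈ 1.3350e+9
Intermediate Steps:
j(R, n) = (-70 + R)/(R + n)
d = 141/194 (d = (-70 - 71)/(-71 - 123) = -141/(-194) = -1/194*(-141) = 141/194 ≈ 0.72680)
(1/42403 + 34872)*(38282 + d) = (1/42403 + 34872)*(38282 + 141/194) = (1/42403 + 34872)*(7426849/194) = (1478677417/42403)*(7426849/194) = 10981913895769033/8226182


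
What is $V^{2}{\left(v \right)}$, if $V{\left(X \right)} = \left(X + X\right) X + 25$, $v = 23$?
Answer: $1172889$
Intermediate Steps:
$V{\left(X \right)} = 25 + 2 X^{2}$ ($V{\left(X \right)} = 2 X X + 25 = 2 X^{2} + 25 = 25 + 2 X^{2}$)
$V^{2}{\left(v \right)} = \left(25 + 2 \cdot 23^{2}\right)^{2} = \left(25 + 2 \cdot 529\right)^{2} = \left(25 + 1058\right)^{2} = 1083^{2} = 1172889$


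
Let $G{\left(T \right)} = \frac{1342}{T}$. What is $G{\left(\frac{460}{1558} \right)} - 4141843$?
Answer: $- \frac{475789236}{115} \approx -4.1373 \cdot 10^{6}$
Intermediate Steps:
$G{\left(\frac{460}{1558} \right)} - 4141843 = \frac{1342}{460 \cdot \frac{1}{1558}} - 4141843 = \frac{1342}{\frac{230}{779}} - 4141843 = 1342 \cdot \frac{779}{230} - 4141843 = \frac{522709}{115} - 4141843 = - \frac{475789236}{115}$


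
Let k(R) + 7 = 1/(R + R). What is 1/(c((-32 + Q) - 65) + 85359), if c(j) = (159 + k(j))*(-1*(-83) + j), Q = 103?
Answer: 12/1186733 ≈ 1.0112e-5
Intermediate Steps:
k(R) = -7 + 1/(2*R) (k(R) = -7 + 1/(R + R) = -7 + 1/(2*R))
c(j) = (83 + j)*(152 + 1/(2*j)) (c(j) = (159 + (-7 + 1/(2*j)))*(-1*(-83) + j) = (152 + 1/(2*j))*(83 + j) = (83 + j)*(152 + 1/(2*j)))
1/(c((-32 + Q) - 65) + 85359) = 1/((25233/2 + 152*((-32 + 103) - 65) + 83/(2*((-32 + 103) - 65))) + 85359) = 1/((25233/2 + 152*(71 - 65) + 83/(2*(71 - 65))) + 85359) = 1/((25233/2 + 152*6 + (83/2)/6) + 85359) = 1/((25233/2 + 912 + (83/2)*(1/6)) + 85359) = 1/((25233/2 + 912 + 83/12) + 85359) = 1/(162425/12 + 85359) = 1/(1186733/12) = 12/1186733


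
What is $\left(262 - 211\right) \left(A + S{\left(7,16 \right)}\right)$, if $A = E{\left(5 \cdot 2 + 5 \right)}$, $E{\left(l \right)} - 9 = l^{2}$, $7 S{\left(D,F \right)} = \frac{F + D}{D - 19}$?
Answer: $\frac{333761}{28} \approx 11920.0$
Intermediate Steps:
$S{\left(D,F \right)} = \frac{D + F}{7 \left(-19 + D\right)}$ ($S{\left(D,F \right)} = \frac{\left(F + D\right) \frac{1}{D - 19}}{7} = \frac{\left(D + F\right) \frac{1}{-19 + D}}{7} = \frac{\frac{1}{-19 + D} \left(D + F\right)}{7} = \frac{D + F}{7 \left(-19 + D\right)}$)
$E{\left(l \right)} = 9 + l^{2}$
$A = 234$ ($A = 9 + \left(5 \cdot 2 + 5\right)^{2} = 9 + \left(10 + 5\right)^{2} = 9 + 15^{2} = 9 + 225 = 234$)
$\left(262 - 211\right) \left(A + S{\left(7,16 \right)}\right) = \left(262 - 211\right) \left(234 + \frac{7 + 16}{7 \left(-19 + 7\right)}\right) = 51 \left(234 + \frac{1}{7} \frac{1}{-12} \cdot 23\right) = 51 \left(234 + \frac{1}{7} \left(- \frac{1}{12}\right) 23\right) = 51 \left(234 - \frac{23}{84}\right) = 51 \cdot \frac{19633}{84} = \frac{333761}{28}$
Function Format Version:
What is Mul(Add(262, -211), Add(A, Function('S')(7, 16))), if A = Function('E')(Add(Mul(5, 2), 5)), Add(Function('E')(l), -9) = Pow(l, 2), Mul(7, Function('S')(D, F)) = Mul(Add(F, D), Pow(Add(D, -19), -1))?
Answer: Rational(333761, 28) ≈ 11920.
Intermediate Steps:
Function('S')(D, F) = Mul(Rational(1, 7), Pow(Add(-19, D), -1), Add(D, F)) (Function('S')(D, F) = Mul(Rational(1, 7), Mul(Add(F, D), Pow(Add(D, -19), -1))) = Mul(Rational(1, 7), Mul(Add(D, F), Pow(Add(-19, D), -1))) = Mul(Rational(1, 7), Mul(Pow(Add(-19, D), -1), Add(D, F))) = Mul(Rational(1, 7), Pow(Add(-19, D), -1), Add(D, F)))
Function('E')(l) = Add(9, Pow(l, 2))
A = 234 (A = Add(9, Pow(Add(Mul(5, 2), 5), 2)) = Add(9, Pow(Add(10, 5), 2)) = Add(9, Pow(15, 2)) = Add(9, 225) = 234)
Mul(Add(262, -211), Add(A, Function('S')(7, 16))) = Mul(Add(262, -211), Add(234, Mul(Rational(1, 7), Pow(Add(-19, 7), -1), Add(7, 16)))) = Mul(51, Add(234, Mul(Rational(1, 7), Pow(-12, -1), 23))) = Mul(51, Add(234, Mul(Rational(1, 7), Rational(-1, 12), 23))) = Mul(51, Add(234, Rational(-23, 84))) = Mul(51, Rational(19633, 84)) = Rational(333761, 28)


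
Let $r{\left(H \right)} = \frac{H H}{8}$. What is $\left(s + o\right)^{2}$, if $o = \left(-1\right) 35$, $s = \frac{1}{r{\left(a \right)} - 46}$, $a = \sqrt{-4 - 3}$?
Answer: $\frac{172475689}{140625} \approx 1226.5$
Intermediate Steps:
$a = i \sqrt{7}$ ($a = \sqrt{-7} = i \sqrt{7} \approx 2.6458 i$)
$r{\left(H \right)} = \frac{H^{2}}{8}$ ($r{\left(H \right)} = H^{2} \cdot \frac{1}{8} = \frac{H^{2}}{8}$)
$s = - \frac{8}{375}$ ($s = \frac{1}{\frac{\left(i \sqrt{7}\right)^{2}}{8} - 46} = \frac{1}{\frac{1}{8} \left(-7\right) - 46} = \frac{1}{- \frac{7}{8} - 46} = \frac{1}{- \frac{375}{8}} = - \frac{8}{375} \approx -0.021333$)
$o = -35$
$\left(s + o\right)^{2} = \left(- \frac{8}{375} - 35\right)^{2} = \left(- \frac{13133}{375}\right)^{2} = \frac{172475689}{140625}$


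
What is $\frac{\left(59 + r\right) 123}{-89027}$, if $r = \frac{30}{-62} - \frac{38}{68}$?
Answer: $- \frac{59163}{738854} \approx -0.080074$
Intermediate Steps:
$r = - \frac{1099}{1054}$ ($r = 30 \left(- \frac{1}{62}\right) - \frac{19}{34} = - \frac{15}{31} - \frac{19}{34} = - \frac{1099}{1054} \approx -1.0427$)
$\frac{\left(59 + r\right) 123}{-89027} = \frac{\left(59 - \frac{1099}{1054}\right) 123}{-89027} = \frac{61087}{1054} \cdot 123 \left(- \frac{1}{89027}\right) = \frac{7513701}{1054} \left(- \frac{1}{89027}\right) = - \frac{59163}{738854}$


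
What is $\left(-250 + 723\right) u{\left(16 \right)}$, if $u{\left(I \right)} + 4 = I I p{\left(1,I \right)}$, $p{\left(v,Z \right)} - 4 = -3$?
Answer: $119196$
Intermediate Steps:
$p{\left(v,Z \right)} = 1$ ($p{\left(v,Z \right)} = 4 - 3 = 1$)
$u{\left(I \right)} = -4 + I^{2}$ ($u{\left(I \right)} = -4 + I I 1 = -4 + I^{2} \cdot 1 = -4 + I^{2}$)
$\left(-250 + 723\right) u{\left(16 \right)} = \left(-250 + 723\right) \left(-4 + 16^{2}\right) = 473 \left(-4 + 256\right) = 473 \cdot 252 = 119196$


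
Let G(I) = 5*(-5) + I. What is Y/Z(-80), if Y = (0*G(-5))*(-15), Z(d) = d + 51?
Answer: 0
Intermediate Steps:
Z(d) = 51 + d
G(I) = -25 + I
Y = 0 (Y = (0*(-25 - 5))*(-15) = (0*(-30))*(-15) = 0*(-15) = 0)
Y/Z(-80) = 0/(51 - 80) = 0/(-29) = 0*(-1/29) = 0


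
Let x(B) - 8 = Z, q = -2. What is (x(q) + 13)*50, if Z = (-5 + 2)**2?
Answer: 1500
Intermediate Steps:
Z = 9 (Z = (-3)**2 = 9)
x(B) = 17 (x(B) = 8 + 9 = 17)
(x(q) + 13)*50 = (17 + 13)*50 = 30*50 = 1500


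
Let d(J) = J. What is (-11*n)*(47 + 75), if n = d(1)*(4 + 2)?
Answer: -8052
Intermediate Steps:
n = 6 (n = 1*(4 + 2) = 1*6 = 6)
(-11*n)*(47 + 75) = (-11*6)*(47 + 75) = -66*122 = -8052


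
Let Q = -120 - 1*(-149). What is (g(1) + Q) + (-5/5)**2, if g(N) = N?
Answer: 31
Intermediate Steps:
Q = 29 (Q = -120 + 149 = 29)
(g(1) + Q) + (-5/5)**2 = (1 + 29) + (-5/5)**2 = 30 + (-5*1/5)**2 = 30 + (-1)**2 = 30 + 1 = 31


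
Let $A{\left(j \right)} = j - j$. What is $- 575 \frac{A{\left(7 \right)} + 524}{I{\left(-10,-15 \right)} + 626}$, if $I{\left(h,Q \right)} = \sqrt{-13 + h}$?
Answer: $- \frac{188613800}{391899} + \frac{301300 i \sqrt{23}}{391899} \approx -481.28 + 3.6871 i$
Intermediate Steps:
$A{\left(j \right)} = 0$
$- 575 \frac{A{\left(7 \right)} + 524}{I{\left(-10,-15 \right)} + 626} = - 575 \frac{0 + 524}{\sqrt{-13 - 10} + 626} = - 575 \frac{524}{\sqrt{-23} + 626} = - 575 \frac{524}{i \sqrt{23} + 626} = - 575 \frac{524}{626 + i \sqrt{23}} = - \frac{301300}{626 + i \sqrt{23}}$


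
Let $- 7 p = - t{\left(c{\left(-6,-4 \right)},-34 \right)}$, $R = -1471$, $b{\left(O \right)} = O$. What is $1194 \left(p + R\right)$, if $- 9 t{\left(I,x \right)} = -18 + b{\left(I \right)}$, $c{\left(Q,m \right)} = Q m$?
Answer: $- \frac{12295414}{7} \approx -1.7565 \cdot 10^{6}$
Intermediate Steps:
$t{\left(I,x \right)} = 2 - \frac{I}{9}$ ($t{\left(I,x \right)} = - \frac{-18 + I}{9} = 2 - \frac{I}{9}$)
$p = - \frac{2}{21}$ ($p = - \frac{\left(-1\right) \left(2 - \frac{\left(-6\right) \left(-4\right)}{9}\right)}{7} = - \frac{\left(-1\right) \left(2 - \frac{8}{3}\right)}{7} = - \frac{\left(-1\right) \left(- \frac{2}{3}\right)}{7} = \left(- \frac{1}{7}\right) \frac{2}{3} = - \frac{2}{21} \approx -0.095238$)
$1194 \left(p + R\right) = 1194 \left(- \frac{2}{21} - 1471\right) = 1194 \left(- \frac{30893}{21}\right) = - \frac{12295414}{7}$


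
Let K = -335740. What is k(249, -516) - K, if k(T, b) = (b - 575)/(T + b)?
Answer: 89643671/267 ≈ 3.3574e+5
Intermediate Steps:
k(T, b) = (-575 + b)/(T + b)
k(249, -516) - K = (-575 - 516)/(249 - 516) - 1*(-335740) = -1091/(-267) + 335740 = -1/267*(-1091) + 335740 = 1091/267 + 335740 = 89643671/267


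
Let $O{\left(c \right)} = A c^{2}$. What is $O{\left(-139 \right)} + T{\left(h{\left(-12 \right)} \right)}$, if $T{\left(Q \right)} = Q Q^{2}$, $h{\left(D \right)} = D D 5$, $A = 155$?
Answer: $376242755$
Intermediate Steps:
$h{\left(D \right)} = 5 D^{2}$ ($h{\left(D \right)} = D^{2} \cdot 5 = 5 D^{2}$)
$O{\left(c \right)} = 155 c^{2}$
$T{\left(Q \right)} = Q^{3}$
$O{\left(-139 \right)} + T{\left(h{\left(-12 \right)} \right)} = 155 \left(-139\right)^{2} + \left(5 \left(-12\right)^{2}\right)^{3} = 155 \cdot 19321 + \left(5 \cdot 144\right)^{3} = 2994755 + 720^{3} = 2994755 + 373248000 = 376242755$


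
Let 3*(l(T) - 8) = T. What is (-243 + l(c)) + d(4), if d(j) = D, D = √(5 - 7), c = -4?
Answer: -709/3 + I*√2 ≈ -236.33 + 1.4142*I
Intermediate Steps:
l(T) = 8 + T/3
D = I*√2 (D = √(-2) = I*√2 ≈ 1.4142*I)
d(j) = I*√2
(-243 + l(c)) + d(4) = (-243 + (8 + (⅓)*(-4))) + I*√2 = (-243 + (8 - 4/3)) + I*√2 = (-243 + 20/3) + I*√2 = -709/3 + I*√2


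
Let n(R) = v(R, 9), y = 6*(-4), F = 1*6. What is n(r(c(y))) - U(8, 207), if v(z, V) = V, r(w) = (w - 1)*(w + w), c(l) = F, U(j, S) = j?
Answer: 1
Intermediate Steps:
F = 6
y = -24
c(l) = 6
r(w) = 2*w*(-1 + w) (r(w) = (-1 + w)*(2*w) = 2*w*(-1 + w))
n(R) = 9
n(r(c(y))) - U(8, 207) = 9 - 1*8 = 9 - 8 = 1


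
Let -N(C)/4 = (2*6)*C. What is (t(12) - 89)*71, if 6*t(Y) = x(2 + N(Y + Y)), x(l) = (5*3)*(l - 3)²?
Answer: 471927557/2 ≈ 2.3596e+8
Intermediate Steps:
N(C) = -48*C (N(C) = -4*2*6*C = -48*C)
x(l) = 15*(-3 + l)²
t(Y) = 5*(-1 - 96*Y)²/2 (t(Y) = (15*(-3 + (2 - 48*(Y + Y)))²)/6 = (15*(-3 + (2 - 96*Y))²)/6 = (15*(-1 - 96*Y)²)/6 = 5*(-1 - 96*Y)²/2)
(t(12) - 89)*71 = (5*(1 + 96*12)²/2 - 89)*71 = (5*(1 + 1152)²/2 - 89)*71 = ((5/2)*1153² - 89)*71 = ((5/2)*1329409 - 89)*71 = (6647045/2 - 89)*71 = (6646867/2)*71 = 471927557/2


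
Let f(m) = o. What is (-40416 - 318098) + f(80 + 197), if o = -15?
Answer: -358529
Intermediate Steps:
f(m) = -15
(-40416 - 318098) + f(80 + 197) = (-40416 - 318098) - 15 = -358514 - 15 = -358529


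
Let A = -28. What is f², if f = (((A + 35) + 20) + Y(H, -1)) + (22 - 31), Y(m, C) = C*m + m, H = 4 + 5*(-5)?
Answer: 324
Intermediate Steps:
H = -21 (H = 4 - 25 = -21)
Y(m, C) = m + C*m
f = 18 (f = (((-28 + 35) + 20) - 21*(1 - 1)) + (22 - 31) = ((7 + 20) - 21*0) - 9 = (27 + 0) - 9 = 27 - 9 = 18)
f² = 18² = 324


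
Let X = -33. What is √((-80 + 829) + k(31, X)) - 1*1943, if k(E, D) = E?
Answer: -1943 + 2*√195 ≈ -1915.1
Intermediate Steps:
√((-80 + 829) + k(31, X)) - 1*1943 = √((-80 + 829) + 31) - 1*1943 = √(749 + 31) - 1943 = √780 - 1943 = 2*√195 - 1943 = -1943 + 2*√195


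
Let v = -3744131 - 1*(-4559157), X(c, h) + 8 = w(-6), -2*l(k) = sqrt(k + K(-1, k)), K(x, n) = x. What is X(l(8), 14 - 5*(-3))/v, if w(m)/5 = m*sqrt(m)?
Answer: -4/407513 - 15*I*sqrt(6)/407513 ≈ -9.8156e-6 - 9.0162e-5*I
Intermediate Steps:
w(m) = 5*m**(3/2) (w(m) = 5*(m*sqrt(m)) = 5*m**(3/2))
l(k) = -sqrt(-1 + k)/2 (l(k) = -sqrt(k - 1)/2 = -sqrt(-1 + k)/2)
X(c, h) = -8 - 30*I*sqrt(6) (X(c, h) = -8 + 5*(-6)**(3/2) = -8 + 5*(-6*I*sqrt(6)) = -8 - 30*I*sqrt(6))
v = 815026 (v = -3744131 + 4559157 = 815026)
X(l(8), 14 - 5*(-3))/v = (-8 - 30*I*sqrt(6))/815026 = (-8 - 30*I*sqrt(6))*(1/815026) = -4/407513 - 15*I*sqrt(6)/407513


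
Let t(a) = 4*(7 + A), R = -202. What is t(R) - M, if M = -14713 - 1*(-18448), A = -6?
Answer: -3731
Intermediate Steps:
t(a) = 4 (t(a) = 4*(7 - 6) = 4*1 = 4)
M = 3735 (M = -14713 + 18448 = 3735)
t(R) - M = 4 - 1*3735 = 4 - 3735 = -3731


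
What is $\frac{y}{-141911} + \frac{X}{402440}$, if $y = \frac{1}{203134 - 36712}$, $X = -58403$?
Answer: $- \frac{689655109176283}{4752235365579240} \approx -0.14512$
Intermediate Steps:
$y = \frac{1}{166422} \approx 6.0088 \cdot 10^{-6}$
$\frac{y}{-141911} + \frac{X}{402440} = \frac{1}{166422 \left(-141911\right)} - \frac{58403}{402440} = \frac{1}{166422} \left(- \frac{1}{141911}\right) - \frac{58403}{402440} = - \frac{1}{23617112442} - \frac{58403}{402440} = - \frac{689655109176283}{4752235365579240}$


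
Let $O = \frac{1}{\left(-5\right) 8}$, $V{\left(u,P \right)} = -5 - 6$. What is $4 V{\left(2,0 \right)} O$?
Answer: $\frac{11}{10} \approx 1.1$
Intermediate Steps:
$V{\left(u,P \right)} = -11$ ($V{\left(u,P \right)} = -5 - 6 = -11$)
$O = - \frac{1}{40}$ ($O = \left(- \frac{1}{5}\right) \frac{1}{8} = - \frac{1}{40} \approx -0.025$)
$4 V{\left(2,0 \right)} O = 4 \left(-11\right) \left(- \frac{1}{40}\right) = \left(-44\right) \left(- \frac{1}{40}\right) = \frac{11}{10}$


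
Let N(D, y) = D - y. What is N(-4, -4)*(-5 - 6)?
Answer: 0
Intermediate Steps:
N(-4, -4)*(-5 - 6) = (-4 - 1*(-4))*(-5 - 6) = (-4 + 4)*(-11) = 0*(-11) = 0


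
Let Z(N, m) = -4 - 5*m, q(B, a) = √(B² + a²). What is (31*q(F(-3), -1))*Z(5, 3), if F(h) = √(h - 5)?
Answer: -589*I*√7 ≈ -1558.3*I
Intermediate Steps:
F(h) = √(-5 + h)
(31*q(F(-3), -1))*Z(5, 3) = (31*√((√(-5 - 3))² + (-1)²))*(-4 - 5*3) = (31*√((√(-8))² + 1))*(-4 - 15) = (31*√((2*I*√2)² + 1))*(-19) = (31*√(-8 + 1))*(-19) = (31*√(-7))*(-19) = (31*(I*√7))*(-19) = (31*I*√7)*(-19) = -589*I*√7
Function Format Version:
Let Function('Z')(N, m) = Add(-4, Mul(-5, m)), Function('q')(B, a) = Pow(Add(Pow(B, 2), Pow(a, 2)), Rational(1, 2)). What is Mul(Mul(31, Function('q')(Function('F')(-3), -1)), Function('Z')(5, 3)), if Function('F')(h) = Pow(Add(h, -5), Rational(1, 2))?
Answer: Mul(-589, I, Pow(7, Rational(1, 2))) ≈ Mul(-1558.3, I)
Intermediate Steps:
Function('F')(h) = Pow(Add(-5, h), Rational(1, 2))
Mul(Mul(31, Function('q')(Function('F')(-3), -1)), Function('Z')(5, 3)) = Mul(Mul(31, Pow(Add(Pow(Pow(Add(-5, -3), Rational(1, 2)), 2), Pow(-1, 2)), Rational(1, 2))), Add(-4, Mul(-5, 3))) = Mul(Mul(31, Pow(Add(Pow(Pow(-8, Rational(1, 2)), 2), 1), Rational(1, 2))), Add(-4, -15)) = Mul(Mul(31, Pow(Add(Pow(Mul(2, I, Pow(2, Rational(1, 2))), 2), 1), Rational(1, 2))), -19) = Mul(Mul(31, Pow(Add(-8, 1), Rational(1, 2))), -19) = Mul(Mul(31, Pow(-7, Rational(1, 2))), -19) = Mul(Mul(31, Mul(I, Pow(7, Rational(1, 2)))), -19) = Mul(Mul(31, I, Pow(7, Rational(1, 2))), -19) = Mul(-589, I, Pow(7, Rational(1, 2)))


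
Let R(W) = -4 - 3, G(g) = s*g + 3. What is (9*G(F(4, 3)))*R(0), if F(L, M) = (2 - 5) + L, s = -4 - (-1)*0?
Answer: 63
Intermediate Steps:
s = -4 (s = -4 - 1*0 = -4 + 0 = -4)
F(L, M) = -3 + L
G(g) = 3 - 4*g (G(g) = -4*g + 3 = 3 - 4*g)
R(W) = -7
(9*G(F(4, 3)))*R(0) = (9*(3 - 4*(-3 + 4)))*(-7) = (9*(3 - 4*1))*(-7) = (9*(3 - 4))*(-7) = (9*(-1))*(-7) = -9*(-7) = 63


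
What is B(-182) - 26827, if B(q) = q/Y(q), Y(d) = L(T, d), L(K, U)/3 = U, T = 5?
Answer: -80480/3 ≈ -26827.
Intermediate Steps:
L(K, U) = 3*U
Y(d) = 3*d
B(q) = 1/3 (B(q) = q/((3*q)) = q*(1/(3*q)) = 1/3)
B(-182) - 26827 = 1/3 - 26827 = -80480/3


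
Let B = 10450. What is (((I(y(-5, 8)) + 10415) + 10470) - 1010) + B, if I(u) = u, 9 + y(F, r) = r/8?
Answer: 30317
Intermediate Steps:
y(F, r) = -9 + r/8
(((I(y(-5, 8)) + 10415) + 10470) - 1010) + B = ((((-9 + (1/8)*8) + 10415) + 10470) - 1010) + 10450 = ((((-9 + 1) + 10415) + 10470) - 1010) + 10450 = (((-8 + 10415) + 10470) - 1010) + 10450 = ((10407 + 10470) - 1010) + 10450 = (20877 - 1010) + 10450 = 19867 + 10450 = 30317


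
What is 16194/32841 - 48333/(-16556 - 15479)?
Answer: 702026281/350687145 ≈ 2.0019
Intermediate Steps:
16194/32841 - 48333/(-16556 - 15479) = 16194*(1/32841) - 48333/(-32035) = 5398/10947 - 48333*(-1/32035) = 5398/10947 + 48333/32035 = 702026281/350687145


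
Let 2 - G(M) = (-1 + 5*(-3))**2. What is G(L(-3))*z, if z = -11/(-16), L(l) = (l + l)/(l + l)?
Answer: -1397/8 ≈ -174.63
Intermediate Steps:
L(l) = 1 (L(l) = (2*l)/((2*l)) = (2*l)*(1/(2*l)) = 1)
z = 11/16 (z = -11*(-1/16) = 11/16 ≈ 0.68750)
G(M) = -254 (G(M) = 2 - (-1 + 5*(-3))**2 = 2 - (-1 - 15)**2 = 2 - 1*(-16)**2 = 2 - 1*256 = 2 - 256 = -254)
G(L(-3))*z = -254*11/16 = -1397/8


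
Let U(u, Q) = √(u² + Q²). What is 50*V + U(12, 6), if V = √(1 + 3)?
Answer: 100 + 6*√5 ≈ 113.42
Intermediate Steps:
V = 2 (V = √4 = 2)
U(u, Q) = √(Q² + u²)
50*V + U(12, 6) = 50*2 + √(6² + 12²) = 100 + √(36 + 144) = 100 + √180 = 100 + 6*√5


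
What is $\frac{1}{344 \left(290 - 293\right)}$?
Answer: $- \frac{1}{1032} \approx -0.00096899$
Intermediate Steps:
$\frac{1}{344 \left(290 - 293\right)} = \frac{1}{344 \left(-3\right)} = \frac{1}{-1032} = - \frac{1}{1032}$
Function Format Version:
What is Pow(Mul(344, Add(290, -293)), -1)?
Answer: Rational(-1, 1032) ≈ -0.00096899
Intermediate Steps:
Pow(Mul(344, Add(290, -293)), -1) = Pow(Mul(344, -3), -1) = Pow(-1032, -1) = Rational(-1, 1032)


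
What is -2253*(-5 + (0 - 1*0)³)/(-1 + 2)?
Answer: 11265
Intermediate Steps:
-2253*(-5 + (0 - 1*0)³)/(-1 + 2) = -2253*(-5 + (0 + 0)³)/1 = -2253*(-5 + 0³) = -2253*(-5 + 0) = -(-11265) = -2253*(-5) = 11265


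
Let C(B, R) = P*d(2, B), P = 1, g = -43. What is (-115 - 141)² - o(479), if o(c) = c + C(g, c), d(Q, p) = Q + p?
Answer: 65098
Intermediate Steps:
C(B, R) = 2 + B (C(B, R) = 1*(2 + B) = 2 + B)
o(c) = -41 + c (o(c) = c + (2 - 43) = c - 41 = -41 + c)
(-115 - 141)² - o(479) = (-115 - 141)² - (-41 + 479) = (-256)² - 1*438 = 65536 - 438 = 65098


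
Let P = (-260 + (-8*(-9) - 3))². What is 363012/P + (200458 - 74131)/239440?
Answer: 91528128567/8735010640 ≈ 10.478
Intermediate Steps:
P = 36481 (P = (-260 + (72 - 3))² = (-260 + 69)² = (-191)² = 36481)
363012/P + (200458 - 74131)/239440 = 363012/36481 + (200458 - 74131)/239440 = 363012*(1/36481) + 126327*(1/239440) = 363012/36481 + 126327/239440 = 91528128567/8735010640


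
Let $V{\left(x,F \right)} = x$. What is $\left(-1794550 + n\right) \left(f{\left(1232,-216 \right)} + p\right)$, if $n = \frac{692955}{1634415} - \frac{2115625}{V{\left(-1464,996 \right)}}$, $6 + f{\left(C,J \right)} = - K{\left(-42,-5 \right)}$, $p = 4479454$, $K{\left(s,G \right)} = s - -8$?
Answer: $- \frac{640642213650594461747}{79759452} \approx -8.0322 \cdot 10^{12}$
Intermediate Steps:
$K{\left(s,G \right)} = 8 + s$ ($K{\left(s,G \right)} = s + 8 = 8 + s$)
$f{\left(C,J \right)} = 28$ ($f{\left(C,J \right)} = -6 - \left(8 - 42\right) = -6 - -34 = -6 + 34 = 28$)
$n = \frac{230588248033}{159518904}$ ($n = \frac{692955}{1634415} - \frac{2115625}{-1464} = 692955 \cdot \frac{1}{1634415} - - \frac{2115625}{1464} = \frac{46197}{108961} + \frac{2115625}{1464} = \frac{230588248033}{159518904} \approx 1445.5$)
$\left(-1794550 + n\right) \left(f{\left(1232,-216 \right)} + p\right) = \left(-1794550 + \frac{230588248033}{159518904}\right) \left(28 + 4479454\right) = \left(- \frac{286034060925167}{159518904}\right) 4479482 = - \frac{640642213650594461747}{79759452}$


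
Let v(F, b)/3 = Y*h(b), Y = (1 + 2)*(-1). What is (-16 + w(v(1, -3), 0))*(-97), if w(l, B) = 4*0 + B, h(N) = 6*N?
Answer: 1552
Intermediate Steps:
Y = -3 (Y = 3*(-1) = -3)
v(F, b) = -54*b (v(F, b) = 3*(-18*b) = -54*b)
w(l, B) = B (w(l, B) = 0 + B = B)
(-16 + w(v(1, -3), 0))*(-97) = (-16 + 0)*(-97) = -16*(-97) = 1552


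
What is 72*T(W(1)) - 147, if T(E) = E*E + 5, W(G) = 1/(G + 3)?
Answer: 435/2 ≈ 217.50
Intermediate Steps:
W(G) = 1/(3 + G)
T(E) = 5 + E**2 (T(E) = E**2 + 5 = 5 + E**2)
72*T(W(1)) - 147 = 72*(5 + (1/(3 + 1))**2) - 147 = 72*(5 + (1/4)**2) - 147 = 72*(5 + 1/16) - 147 = 72*(81/16) - 147 = 729/2 - 147 = 435/2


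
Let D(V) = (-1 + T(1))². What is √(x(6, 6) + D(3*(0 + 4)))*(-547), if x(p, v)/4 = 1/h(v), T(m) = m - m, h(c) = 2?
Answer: -547*√3 ≈ -947.43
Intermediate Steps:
T(m) = 0
D(V) = 1 (D(V) = (-1 + 0)² = (-1)² = 1)
x(p, v) = 2 (x(p, v) = 4*(1/2) = 4*(1*(½)) = 4*(½) = 2)
√(x(6, 6) + D(3*(0 + 4)))*(-547) = √(2 + 1)*(-547) = √3*(-547) = -547*√3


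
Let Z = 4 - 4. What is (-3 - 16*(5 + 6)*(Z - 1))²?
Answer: 29929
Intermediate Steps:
Z = 0
(-3 - 16*(5 + 6)*(Z - 1))² = (-3 - 16*(5 + 6)*(0 - 1))² = (-3 - 176*(-1))² = (-3 - 16*(-11))² = (-3 + 176)² = 173² = 29929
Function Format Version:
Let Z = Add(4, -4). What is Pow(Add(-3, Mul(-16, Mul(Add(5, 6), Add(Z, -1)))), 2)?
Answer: 29929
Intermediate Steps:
Z = 0
Pow(Add(-3, Mul(-16, Mul(Add(5, 6), Add(Z, -1)))), 2) = Pow(Add(-3, Mul(-16, Mul(Add(5, 6), Add(0, -1)))), 2) = Pow(Add(-3, Mul(-16, Mul(11, -1))), 2) = Pow(Add(-3, Mul(-16, -11)), 2) = Pow(Add(-3, 176), 2) = Pow(173, 2) = 29929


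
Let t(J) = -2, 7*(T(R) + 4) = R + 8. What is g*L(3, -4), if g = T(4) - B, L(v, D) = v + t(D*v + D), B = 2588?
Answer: -18132/7 ≈ -2590.3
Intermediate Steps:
T(R) = -20/7 + R/7 (T(R) = -4 + (R + 8)/7 = -4 + (8 + R)/7 = -4 + (8/7 + R/7) = -20/7 + R/7)
L(v, D) = -2 + v (L(v, D) = v - 2 = -2 + v)
g = -18132/7 (g = (-20/7 + (⅐)*4) - 1*2588 = (-20/7 + 4/7) - 2588 = -16/7 - 2588 = -18132/7 ≈ -2590.3)
g*L(3, -4) = -18132*(-2 + 3)/7 = -18132/7*1 = -18132/7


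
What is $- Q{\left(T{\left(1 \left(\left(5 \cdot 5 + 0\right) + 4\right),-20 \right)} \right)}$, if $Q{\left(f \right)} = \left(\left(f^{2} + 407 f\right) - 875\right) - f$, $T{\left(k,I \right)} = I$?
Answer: $8595$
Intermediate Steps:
$Q{\left(f \right)} = -875 + f^{2} + 406 f$ ($Q{\left(f \right)} = \left(-875 + f^{2} + 407 f\right) - f = -875 + f^{2} + 406 f$)
$- Q{\left(T{\left(1 \left(\left(5 \cdot 5 + 0\right) + 4\right),-20 \right)} \right)} = - (-875 + \left(-20\right)^{2} + 406 \left(-20\right)) = - (-875 + 400 - 8120) = \left(-1\right) \left(-8595\right) = 8595$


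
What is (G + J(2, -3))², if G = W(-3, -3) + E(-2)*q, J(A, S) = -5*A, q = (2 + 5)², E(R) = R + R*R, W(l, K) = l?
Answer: 7225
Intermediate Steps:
E(R) = R + R²
q = 49 (q = 7² = 49)
G = 95 (G = -3 - 2*(1 - 2)*49 = -3 - 2*(-1)*49 = -3 + 2*49 = -3 + 98 = 95)
(G + J(2, -3))² = (95 - 5*2)² = (95 - 10)² = 85² = 7225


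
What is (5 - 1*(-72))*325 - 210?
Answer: 24815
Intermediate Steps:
(5 - 1*(-72))*325 - 210 = (5 + 72)*325 - 210 = 77*325 - 210 = 25025 - 210 = 24815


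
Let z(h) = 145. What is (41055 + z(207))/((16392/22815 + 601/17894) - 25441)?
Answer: -5606655444000/3462007393249 ≈ -1.6195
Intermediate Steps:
(41055 + z(207))/((16392/22815 + 601/17894) - 25441) = (41055 + 145)/((16392/22815 + 601/17894) - 25441) = 41200/((16392*(1/22815) + 601*(1/17894)) - 25441) = 41200/((5464/7605 + 601/17894) - 25441) = 41200/(102343421/136083870 - 25441) = 41200/(-3462007393249/136083870) = 41200*(-136083870/3462007393249) = -5606655444000/3462007393249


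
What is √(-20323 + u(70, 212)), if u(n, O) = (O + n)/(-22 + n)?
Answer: I*√325074/4 ≈ 142.54*I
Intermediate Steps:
u(n, O) = (O + n)/(-22 + n)
√(-20323 + u(70, 212)) = √(-20323 + (212 + 70)/(-22 + 70)) = √(-20323 + 282/48) = √(-20323 + (1/48)*282) = √(-20323 + 47/8) = √(-162537/8) = I*√325074/4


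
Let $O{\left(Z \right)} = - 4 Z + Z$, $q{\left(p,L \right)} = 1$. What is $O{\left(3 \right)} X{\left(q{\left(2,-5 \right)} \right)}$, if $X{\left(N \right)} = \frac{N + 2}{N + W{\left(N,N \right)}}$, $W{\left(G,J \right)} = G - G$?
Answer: $-27$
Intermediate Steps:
$W{\left(G,J \right)} = 0$
$X{\left(N \right)} = \frac{2 + N}{N}$ ($X{\left(N \right)} = \frac{N + 2}{N + 0} = \frac{2 + N}{N}$)
$O{\left(Z \right)} = - 3 Z$
$O{\left(3 \right)} X{\left(q{\left(2,-5 \right)} \right)} = \left(-3\right) 3 \frac{2 + 1}{1} = - 9 \cdot 1 \cdot 3 = \left(-9\right) 3 = -27$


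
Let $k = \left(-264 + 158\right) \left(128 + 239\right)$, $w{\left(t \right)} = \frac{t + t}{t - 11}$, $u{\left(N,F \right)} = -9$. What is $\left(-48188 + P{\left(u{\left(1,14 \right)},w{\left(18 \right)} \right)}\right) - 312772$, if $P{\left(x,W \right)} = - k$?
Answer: $-322058$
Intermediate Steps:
$w{\left(t \right)} = \frac{2 t}{-11 + t}$
$k = -38902$ ($k = \left(-106\right) 367 = -38902$)
$P{\left(x,W \right)} = 38902$ ($P{\left(x,W \right)} = \left(-1\right) \left(-38902\right) = 38902$)
$\left(-48188 + P{\left(u{\left(1,14 \right)},w{\left(18 \right)} \right)}\right) - 312772 = \left(-48188 + 38902\right) - 312772 = -9286 - 312772 = -322058$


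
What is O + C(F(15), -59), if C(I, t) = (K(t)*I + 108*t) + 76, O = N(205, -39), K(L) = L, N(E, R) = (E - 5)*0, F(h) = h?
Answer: -7181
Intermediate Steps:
N(E, R) = 0 (N(E, R) = (-5 + E)*0 = 0)
O = 0
C(I, t) = 76 + 108*t + I*t (C(I, t) = (t*I + 108*t) + 76 = (I*t + 108*t) + 76 = (108*t + I*t) + 76 = 76 + 108*t + I*t)
O + C(F(15), -59) = 0 + (76 + 108*(-59) + 15*(-59)) = 0 + (76 - 6372 - 885) = 0 - 7181 = -7181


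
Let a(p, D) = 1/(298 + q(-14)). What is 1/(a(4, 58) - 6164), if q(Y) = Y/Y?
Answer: -299/1843035 ≈ -0.00016223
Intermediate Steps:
q(Y) = 1
a(p, D) = 1/299 (a(p, D) = 1/(298 + 1) = 1/299)
1/(a(4, 58) - 6164) = 1/(1/299 - 6164) = 1/(-1843035/299) = -299/1843035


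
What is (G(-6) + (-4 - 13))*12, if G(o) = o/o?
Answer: -192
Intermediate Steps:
G(o) = 1
(G(-6) + (-4 - 13))*12 = (1 + (-4 - 13))*12 = (1 - 17)*12 = -16*12 = -192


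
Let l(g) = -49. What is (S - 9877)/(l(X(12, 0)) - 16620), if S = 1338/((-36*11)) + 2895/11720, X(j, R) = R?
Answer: 764247953/1289380488 ≈ 0.59272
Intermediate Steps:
S = -242249/77352 (S = 1338/(-396) + 2895*(1/11720) = 1338*(-1/396) + 579/2344 = -223/66 + 579/2344 = -242249/77352 ≈ -3.1318)
(S - 9877)/(l(X(12, 0)) - 16620) = (-242249/77352 - 9877)/(-49 - 16620) = -764247953/77352/(-16669) = -764247953/77352*(-1/16669) = 764247953/1289380488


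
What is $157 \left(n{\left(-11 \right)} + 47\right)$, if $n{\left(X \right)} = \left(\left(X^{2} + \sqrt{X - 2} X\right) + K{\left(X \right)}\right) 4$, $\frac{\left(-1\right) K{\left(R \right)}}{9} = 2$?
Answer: $72063 - 6908 i \sqrt{13} \approx 72063.0 - 24907.0 i$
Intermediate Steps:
$K{\left(R \right)} = -18$ ($K{\left(R \right)} = \left(-9\right) 2 = -18$)
$n{\left(X \right)} = -72 + 4 X^{2} + 4 X \sqrt{-2 + X}$ ($n{\left(X \right)} = \left(\left(X^{2} + \sqrt{X - 2} X\right) - 18\right) 4 = \left(\left(X^{2} + \sqrt{-2 + X} X\right) - 18\right) 4 = \left(\left(X^{2} + X \sqrt{-2 + X}\right) - 18\right) 4 = \left(-18 + X^{2} + X \sqrt{-2 + X}\right) 4 = -72 + 4 X^{2} + 4 X \sqrt{-2 + X}$)
$157 \left(n{\left(-11 \right)} + 47\right) = 157 \left(\left(-72 + 4 \left(-11\right)^{2} + 4 \left(-11\right) \sqrt{-2 - 11}\right) + 47\right) = 157 \left(\left(-72 + 4 \cdot 121 + 4 \left(-11\right) \sqrt{-13}\right) + 47\right) = 157 \left(\left(-72 + 484 + 4 \left(-11\right) i \sqrt{13}\right) + 47\right) = 157 \left(\left(-72 + 484 - 44 i \sqrt{13}\right) + 47\right) = 157 \left(\left(412 - 44 i \sqrt{13}\right) + 47\right) = 157 \left(459 - 44 i \sqrt{13}\right) = 72063 - 6908 i \sqrt{13}$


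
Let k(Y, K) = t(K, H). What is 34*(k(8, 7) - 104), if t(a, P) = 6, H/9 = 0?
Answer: -3332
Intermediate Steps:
H = 0 (H = 9*0 = 0)
k(Y, K) = 6
34*(k(8, 7) - 104) = 34*(6 - 104) = 34*(-98) = -3332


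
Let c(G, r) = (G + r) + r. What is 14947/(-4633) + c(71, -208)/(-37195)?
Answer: -110871056/34464887 ≈ -3.2169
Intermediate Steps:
c(G, r) = G + 2*r
14947/(-4633) + c(71, -208)/(-37195) = 14947/(-4633) + (71 + 2*(-208))/(-37195) = 14947*(-1/4633) + (71 - 416)*(-1/37195) = -14947/4633 - 345*(-1/37195) = -14947/4633 + 69/7439 = -110871056/34464887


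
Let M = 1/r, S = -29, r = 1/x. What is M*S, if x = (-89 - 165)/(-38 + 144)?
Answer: 3683/53 ≈ 69.491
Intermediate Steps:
x = -127/53 (x = -254/106 = -254*1/106 = -127/53 ≈ -2.3962)
r = -53/127 (r = 1/(-127/53) = -53/127 ≈ -0.41732)
M = -127/53 (M = 1/(-53/127) = -127/53 ≈ -2.3962)
M*S = -127/53*(-29) = 3683/53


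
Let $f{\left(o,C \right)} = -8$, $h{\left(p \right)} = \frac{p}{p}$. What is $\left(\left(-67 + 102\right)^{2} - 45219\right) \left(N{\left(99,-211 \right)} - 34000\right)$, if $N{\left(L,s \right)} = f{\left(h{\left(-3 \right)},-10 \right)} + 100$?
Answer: $1491748552$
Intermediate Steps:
$h{\left(p \right)} = 1$
$N{\left(L,s \right)} = 92$ ($N{\left(L,s \right)} = -8 + 100 = 92$)
$\left(\left(-67 + 102\right)^{2} - 45219\right) \left(N{\left(99,-211 \right)} - 34000\right) = \left(\left(-67 + 102\right)^{2} - 45219\right) \left(92 - 34000\right) = \left(35^{2} - 45219\right) \left(-33908\right) = \left(1225 - 45219\right) \left(-33908\right) = \left(-43994\right) \left(-33908\right) = 1491748552$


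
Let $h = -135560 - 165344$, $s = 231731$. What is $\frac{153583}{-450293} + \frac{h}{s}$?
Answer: $- \frac{171084907045}{104346847183} \approx -1.6396$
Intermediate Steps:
$h = -300904$ ($h = -135560 - 165344 = -300904$)
$\frac{153583}{-450293} + \frac{h}{s} = \frac{153583}{-450293} - \frac{300904}{231731} = 153583 \left(- \frac{1}{450293}\right) - \frac{300904}{231731} = - \frac{153583}{450293} - \frac{300904}{231731} = - \frac{171084907045}{104346847183}$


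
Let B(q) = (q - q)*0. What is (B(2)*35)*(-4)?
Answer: 0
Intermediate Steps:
B(q) = 0 (B(q) = 0*0 = 0)
(B(2)*35)*(-4) = (0*35)*(-4) = 0*(-4) = 0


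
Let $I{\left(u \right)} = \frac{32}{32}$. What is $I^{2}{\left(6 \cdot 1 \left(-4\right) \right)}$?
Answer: $1$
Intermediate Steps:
$I{\left(u \right)} = 1$ ($I{\left(u \right)} = 32 \cdot \frac{1}{32} = 1$)
$I^{2}{\left(6 \cdot 1 \left(-4\right) \right)} = 1^{2} = 1$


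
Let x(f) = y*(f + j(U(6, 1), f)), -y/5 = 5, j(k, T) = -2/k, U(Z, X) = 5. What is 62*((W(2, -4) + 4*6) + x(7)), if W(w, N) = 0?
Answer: -8742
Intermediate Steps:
y = -25 (y = -5*5 = -25)
x(f) = 10 - 25*f (x(f) = -25*(f - 2/5) = -25*(f - 2*⅕) = -25*(f - ⅖) = -25*(-⅖ + f) = 10 - 25*f)
62*((W(2, -4) + 4*6) + x(7)) = 62*((0 + 4*6) + (10 - 25*7)) = 62*((0 + 24) + (10 - 175)) = 62*(24 - 165) = 62*(-141) = -8742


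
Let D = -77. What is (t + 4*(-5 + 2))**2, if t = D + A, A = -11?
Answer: 10000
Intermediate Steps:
t = -88 (t = -77 - 11 = -88)
(t + 4*(-5 + 2))**2 = (-88 + 4*(-5 + 2))**2 = (-88 + 4*(-3))**2 = (-88 - 12)**2 = (-100)**2 = 10000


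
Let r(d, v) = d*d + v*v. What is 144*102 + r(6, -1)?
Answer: 14725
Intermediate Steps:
r(d, v) = d² + v²
144*102 + r(6, -1) = 144*102 + (6² + (-1)²) = 14688 + (36 + 1) = 14688 + 37 = 14725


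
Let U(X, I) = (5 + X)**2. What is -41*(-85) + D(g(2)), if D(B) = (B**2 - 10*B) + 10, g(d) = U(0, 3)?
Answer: 3870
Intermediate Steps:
g(d) = 25 (g(d) = (5 + 0)**2 = 5**2 = 25)
D(B) = 10 + B**2 - 10*B
-41*(-85) + D(g(2)) = -41*(-85) + (10 + 25**2 - 10*25) = 3485 + (10 + 625 - 250) = 3485 + 385 = 3870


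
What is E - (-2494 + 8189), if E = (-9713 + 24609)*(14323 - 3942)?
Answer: 154629681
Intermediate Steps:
E = 154635376 (E = 14896*10381 = 154635376)
E - (-2494 + 8189) = 154635376 - (-2494 + 8189) = 154635376 - 1*5695 = 154635376 - 5695 = 154629681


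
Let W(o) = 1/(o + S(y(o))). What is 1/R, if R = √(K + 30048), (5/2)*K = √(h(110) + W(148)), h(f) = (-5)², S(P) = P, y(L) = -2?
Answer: √365/√(10967520 + √533046) ≈ 0.0057687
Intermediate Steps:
h(f) = 25
W(o) = 1/(-2 + o) (W(o) = 1/(o - 2) = 1/(-2 + o))
K = √533046/365 (K = 2*√(25 + 1/(-2 + 148))/5 = 2*√(25 + 1/146)/5 = 2*√(3651/146)/5 = 2*(√533046/146)/5 = √533046/365 ≈ 2.0003)
R = √(30048 + √533046/365) (R = √(√533046/365 + 30048) = √(30048 + √533046/365) ≈ 173.35)
1/R = 1/(√(4003144800 + 365*√533046)/365) = 365/√(4003144800 + 365*√533046)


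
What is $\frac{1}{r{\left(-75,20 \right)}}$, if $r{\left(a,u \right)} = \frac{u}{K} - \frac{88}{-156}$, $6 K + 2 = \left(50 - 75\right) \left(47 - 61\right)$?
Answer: $\frac{1131}{1028} \approx 1.1002$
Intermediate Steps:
$K = 58$ ($K = - \frac{1}{3} + \frac{\left(50 - 75\right) \left(47 - 61\right)}{6} = - \frac{1}{3} + \frac{\left(-25\right) \left(-14\right)}{6} = - \frac{1}{3} + \frac{1}{6} \cdot 350 = - \frac{1}{3} + \frac{175}{3} = 58$)
$r{\left(a,u \right)} = \frac{22}{39} + \frac{u}{58}$ ($r{\left(a,u \right)} = \frac{u}{58} - \frac{88}{-156} = u \frac{1}{58} - - \frac{22}{39} = \frac{u}{58} + \frac{22}{39} = \frac{22}{39} + \frac{u}{58}$)
$\frac{1}{r{\left(-75,20 \right)}} = \frac{1}{\frac{22}{39} + \frac{1}{58} \cdot 20} = \frac{1}{\frac{22}{39} + \frac{10}{29}} = \frac{1}{\frac{1028}{1131}} = \frac{1131}{1028}$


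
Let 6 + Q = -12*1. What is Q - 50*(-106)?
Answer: 5282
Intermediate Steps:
Q = -18 (Q = -6 - 12*1 = -6 - 12 = -18)
Q - 50*(-106) = -18 - 50*(-106) = -18 + 5300 = 5282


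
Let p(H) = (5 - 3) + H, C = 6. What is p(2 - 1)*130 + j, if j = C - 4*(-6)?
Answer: 420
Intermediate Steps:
j = 30 (j = 6 - 4*(-6) = 6 + 24 = 30)
p(H) = 2 + H
p(2 - 1)*130 + j = (2 + (2 - 1))*130 + 30 = (2 + 1)*130 + 30 = 3*130 + 30 = 390 + 30 = 420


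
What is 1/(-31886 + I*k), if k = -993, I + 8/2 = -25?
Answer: -1/3089 ≈ -0.00032373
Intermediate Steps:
I = -29 (I = -4 - 25 = -29)
1/(-31886 + I*k) = 1/(-31886 - 29*(-993)) = 1/(-31886 + 28797) = 1/(-3089) = -1/3089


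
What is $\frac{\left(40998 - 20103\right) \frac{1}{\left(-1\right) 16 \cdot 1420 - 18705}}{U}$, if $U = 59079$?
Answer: $- \frac{1393}{163156505} \approx -8.5378 \cdot 10^{-6}$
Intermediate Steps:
$\frac{\left(40998 - 20103\right) \frac{1}{\left(-1\right) 16 \cdot 1420 - 18705}}{U} = \frac{\left(40998 - 20103\right) \frac{1}{\left(-1\right) 16 \cdot 1420 - 18705}}{59079} = \frac{20895}{\left(-16\right) 1420 - 18705} \cdot \frac{1}{59079} = \frac{20895}{-22720 - 18705} \cdot \frac{1}{59079} = \frac{20895}{-41425} \cdot \frac{1}{59079} = 20895 \left(- \frac{1}{41425}\right) \frac{1}{59079} = \left(- \frac{4179}{8285}\right) \frac{1}{59079} = - \frac{1393}{163156505}$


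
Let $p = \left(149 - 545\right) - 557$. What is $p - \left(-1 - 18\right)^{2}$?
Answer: $-1314$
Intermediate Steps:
$p = -953$ ($p = -396 - 557 = -953$)
$p - \left(-1 - 18\right)^{2} = -953 - \left(-1 - 18\right)^{2} = -953 - \left(-19\right)^{2} = -953 - 361 = -1314$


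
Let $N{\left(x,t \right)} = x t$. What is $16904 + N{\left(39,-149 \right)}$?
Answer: $11093$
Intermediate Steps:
$N{\left(x,t \right)} = t x$
$16904 + N{\left(39,-149 \right)} = 16904 - 5811 = 11093$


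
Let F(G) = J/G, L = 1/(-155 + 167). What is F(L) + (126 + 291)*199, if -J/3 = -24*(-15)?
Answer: 70023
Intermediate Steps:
J = -1080 (J = -(-72)*(-15) = -3*360 = -1080)
L = 1/12 ≈ 0.083333
F(G) = -1080/G
F(L) + (126 + 291)*199 = -1080/1/12 + (126 + 291)*199 = -1080*12 + 417*199 = -12960 + 82983 = 70023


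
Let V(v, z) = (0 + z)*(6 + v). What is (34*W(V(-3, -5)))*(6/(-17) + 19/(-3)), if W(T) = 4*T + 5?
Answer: 37510/3 ≈ 12503.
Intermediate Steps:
V(v, z) = z*(6 + v)
W(T) = 5 + 4*T
(34*W(V(-3, -5)))*(6/(-17) + 19/(-3)) = (34*(5 + 4*(-5*(6 - 3))))*(6/(-17) + 19/(-3)) = (34*(5 + 4*(-5*3)))*(6*(-1/17) + 19*(-⅓)) = (34*(5 + 4*(-15)))*(-6/17 - 19/3) = (34*(5 - 60))*(-341/51) = (34*(-55))*(-341/51) = -1870*(-341/51) = 37510/3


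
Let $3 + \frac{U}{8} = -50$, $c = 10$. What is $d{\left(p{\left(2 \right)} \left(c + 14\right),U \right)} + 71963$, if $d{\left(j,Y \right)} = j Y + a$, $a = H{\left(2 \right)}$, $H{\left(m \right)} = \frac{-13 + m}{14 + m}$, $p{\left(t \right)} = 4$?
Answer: $\frac{500133}{16} \approx 31258.0$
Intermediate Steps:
$U = -424$ ($U = -24 + 8 \left(-50\right) = -24 - 400 = -424$)
$H{\left(m \right)} = \frac{-13 + m}{14 + m}$
$a = - \frac{11}{16}$ ($a = \frac{-13 + 2}{14 + 2} = \frac{1}{16} \left(-11\right) = - \frac{11}{16} \approx -0.6875$)
$d{\left(j,Y \right)} = - \frac{11}{16} + Y j$ ($d{\left(j,Y \right)} = j Y - \frac{11}{16} = Y j - \frac{11}{16} = - \frac{11}{16} + Y j$)
$d{\left(p{\left(2 \right)} \left(c + 14\right),U \right)} + 71963 = \left(- \frac{11}{16} - 424 \cdot 4 \left(10 + 14\right)\right) + 71963 = \left(- \frac{11}{16} - 424 \cdot 4 \cdot 24\right) + 71963 = \left(- \frac{11}{16} - 40704\right) + 71963 = - \frac{651275}{16} + 71963 = \frac{500133}{16}$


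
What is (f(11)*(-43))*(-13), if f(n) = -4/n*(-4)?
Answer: 8944/11 ≈ 813.09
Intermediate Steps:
f(n) = 16/n
(f(11)*(-43))*(-13) = ((16/11)*(-43))*(-13) = -688/11*(-13) = 8944/11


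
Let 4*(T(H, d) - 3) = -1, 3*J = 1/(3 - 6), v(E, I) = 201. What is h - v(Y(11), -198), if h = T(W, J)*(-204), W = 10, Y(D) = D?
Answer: -762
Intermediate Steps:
J = -⅑ (J = 1/(3*(3 - 6)) = (⅓)/(-3) = (⅓)*(-⅓) = -⅑ ≈ -0.11111)
T(H, d) = 11/4 (T(H, d) = 3 + (¼)*(-1) = 3 - ¼ = 11/4)
h = -561 (h = (11/4)*(-204) = -561)
h - v(Y(11), -198) = -561 - 1*201 = -561 - 201 = -762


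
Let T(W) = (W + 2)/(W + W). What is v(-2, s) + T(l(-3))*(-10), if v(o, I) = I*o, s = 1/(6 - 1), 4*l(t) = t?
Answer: 119/15 ≈ 7.9333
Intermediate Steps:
l(t) = t/4
s = ⅕ (s = 1/5 = ⅕ ≈ 0.20000)
T(W) = (2 + W)/(2*W) (T(W) = (2 + W)/((2*W)) = (2 + W)*(1/(2*W)) = (2 + W)/(2*W))
v(-2, s) + T(l(-3))*(-10) = (⅕)*(-2) + ((2 + (¼)*(-3))/(2*(((¼)*(-3)))))*(-10) = -⅖ + ((2 - ¾)/(2*(-¾)))*(-10) = -⅖ + ((½)*(-4/3)*(5/4))*(-10) = -⅖ - ⅚*(-10) = -⅖ + 25/3 = 119/15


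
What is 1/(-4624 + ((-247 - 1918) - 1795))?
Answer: -1/8584 ≈ -0.00011650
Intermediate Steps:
1/(-4624 + ((-247 - 1918) - 1795)) = 1/(-4624 + (-2165 - 1795)) = 1/(-4624 - 3960) = 1/(-8584) = -1/8584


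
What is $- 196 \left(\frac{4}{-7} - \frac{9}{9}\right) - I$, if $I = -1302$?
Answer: $1610$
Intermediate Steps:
$- 196 \left(\frac{4}{-7} - \frac{9}{9}\right) - I = - 196 \left(\frac{4}{-7} - \frac{9}{9}\right) - -1302 = - 196 \left(4 \left(- \frac{1}{7}\right) - 1\right) + 1302 = - 196 \left(- \frac{4}{7} - 1\right) + 1302 = \left(-196\right) \left(- \frac{11}{7}\right) + 1302 = 308 + 1302 = 1610$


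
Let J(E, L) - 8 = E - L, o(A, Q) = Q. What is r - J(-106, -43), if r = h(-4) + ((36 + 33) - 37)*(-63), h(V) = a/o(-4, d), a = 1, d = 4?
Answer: -7843/4 ≈ -1960.8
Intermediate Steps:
J(E, L) = 8 + E - L (J(E, L) = 8 + (E - L) = 8 + E - L)
h(V) = ¼ (h(V) = 1/4 = 1*(¼) = ¼)
r = -8063/4 (r = ¼ + ((36 + 33) - 37)*(-63) = ¼ + (69 - 37)*(-63) = ¼ + 32*(-63) = ¼ - 2016 = -8063/4 ≈ -2015.8)
r - J(-106, -43) = -8063/4 - (8 - 106 - 1*(-43)) = -8063/4 - (8 - 106 + 43) = -8063/4 - 1*(-55) = -8063/4 + 55 = -7843/4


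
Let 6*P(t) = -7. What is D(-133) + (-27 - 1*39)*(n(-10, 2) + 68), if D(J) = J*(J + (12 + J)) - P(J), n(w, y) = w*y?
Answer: 183691/6 ≈ 30615.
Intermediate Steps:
P(t) = -7/6 (P(t) = (⅙)*(-7) = -7/6)
D(J) = 7/6 + J*(12 + 2*J) (D(J) = J*(J + (12 + J)) - 1*(-7/6) = J*(12 + 2*J) + 7/6 = 7/6 + J*(12 + 2*J))
D(-133) + (-27 - 1*39)*(n(-10, 2) + 68) = (7/6 + 2*(-133)² + 12*(-133)) + (-27 - 1*39)*(-10*2 + 68) = (7/6 + 2*17689 - 1596) + (-27 - 39)*(-20 + 68) = (7/6 + 35378 - 1596) - 66*48 = 202699/6 - 3168 = 183691/6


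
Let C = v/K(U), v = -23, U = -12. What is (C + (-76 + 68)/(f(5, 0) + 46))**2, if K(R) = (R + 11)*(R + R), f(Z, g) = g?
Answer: 390625/304704 ≈ 1.2820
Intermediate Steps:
K(R) = 2*R*(11 + R) (K(R) = (11 + R)*(2*R) = 2*R*(11 + R))
C = -23/24 (C = -23*(-1/(24*(11 - 12))) = -23/(2*(-12)*(-1)) = -23/24 ≈ -0.95833)
(C + (-76 + 68)/(f(5, 0) + 46))**2 = (-23/24 + (-76 + 68)/(0 + 46))**2 = (-23/24 - 8/46)**2 = (-23/24 - 8*1/46)**2 = (-23/24 - 4/23)**2 = (-625/552)**2 = 390625/304704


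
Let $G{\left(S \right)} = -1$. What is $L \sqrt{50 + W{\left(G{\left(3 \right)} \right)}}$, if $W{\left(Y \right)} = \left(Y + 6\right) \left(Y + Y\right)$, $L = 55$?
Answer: $110 \sqrt{10} \approx 347.85$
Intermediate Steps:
$W{\left(Y \right)} = 2 Y \left(6 + Y\right)$ ($W{\left(Y \right)} = \left(6 + Y\right) 2 Y = 2 Y \left(6 + Y\right)$)
$L \sqrt{50 + W{\left(G{\left(3 \right)} \right)}} = 55 \sqrt{50 + 2 \left(-1\right) \left(6 - 1\right)} = 55 \sqrt{50 + 2 \left(-1\right) 5} = 55 \sqrt{50 - 10} = 55 \sqrt{40} = 55 \cdot 2 \sqrt{10} = 110 \sqrt{10}$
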